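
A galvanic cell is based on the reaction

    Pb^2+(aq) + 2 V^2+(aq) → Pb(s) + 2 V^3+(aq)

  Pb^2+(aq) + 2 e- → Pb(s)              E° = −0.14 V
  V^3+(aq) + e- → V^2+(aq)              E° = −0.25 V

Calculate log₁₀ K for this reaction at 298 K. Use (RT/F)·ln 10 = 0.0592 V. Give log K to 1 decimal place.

log K = 3.7

The Pb²⁺/Pb couple is reduced (cathode); E°cell = −0.14 − (−0.25) = +0.11 V with n = 2.
At equilibrium E = 0, so log K = nE°cell / 0.0592 = (2)(+0.11) / 0.0592 = 3.7.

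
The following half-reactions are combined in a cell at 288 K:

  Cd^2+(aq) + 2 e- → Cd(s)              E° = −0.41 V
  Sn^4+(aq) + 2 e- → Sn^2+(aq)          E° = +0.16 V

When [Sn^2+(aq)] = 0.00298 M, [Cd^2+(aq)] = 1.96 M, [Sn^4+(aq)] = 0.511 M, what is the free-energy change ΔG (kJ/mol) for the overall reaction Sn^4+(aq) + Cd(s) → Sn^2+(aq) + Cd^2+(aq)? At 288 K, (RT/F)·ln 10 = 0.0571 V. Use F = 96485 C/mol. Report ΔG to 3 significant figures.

−121 kJ/mol

E°cell = +0.16 − (−0.41) = +0.57 V; the balanced reaction transfers n = 2 electrons.
Q = ([Sn^2+(aq)]·[Cd^2+(aq)]) / [Sn^4+(aq)] = 0.0114, so log Q = −1.942 and E = +0.57 − (0.0571/2)(−1.942) = +0.6254 V.
ΔG = −nFE = −(2)(96485)(+0.6254) J/mol = −121 kJ/mol.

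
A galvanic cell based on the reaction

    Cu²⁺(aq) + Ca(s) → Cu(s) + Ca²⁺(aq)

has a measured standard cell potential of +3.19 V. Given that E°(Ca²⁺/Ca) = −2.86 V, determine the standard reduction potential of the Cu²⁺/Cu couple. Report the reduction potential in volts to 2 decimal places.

In the reaction as written the Cu²⁺/Cu couple is reduced (cathode) and Ca²⁺/Ca is oxidized (anode), so E°cell = E°(Cu²⁺/Cu) − E°(Ca²⁺/Ca).
E°(Cu²⁺/Cu) = E°cell + E°(anode) = +3.19 + (−2.86) = +0.33 V.

+0.33 V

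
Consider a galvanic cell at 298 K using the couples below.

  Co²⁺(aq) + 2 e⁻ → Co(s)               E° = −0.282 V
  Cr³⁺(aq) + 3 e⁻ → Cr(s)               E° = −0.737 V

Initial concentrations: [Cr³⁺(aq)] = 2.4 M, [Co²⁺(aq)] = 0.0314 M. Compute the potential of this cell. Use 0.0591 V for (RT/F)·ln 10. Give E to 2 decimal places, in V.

The Co²⁺/Co couple has the more positive E°, so it is the cathode; Cr³⁺/Cr is the anode.
The standard potential is −0.282 − (−0.737) = +0.455 V and the balanced reaction transfers n = 6 electrons.
For the overall reaction 3 Co²⁺(aq) + 2 Cr(s) → 3 Co(s) + 2 Cr³⁺(aq), Q = [Cr³⁺(aq)]^2 / [Co²⁺(aq)]^3 = 1.86×10^5, giving log Q = 5.270.
E = E° − (0.0591/n)·log Q = +0.455 − (0.0591/6)(5.270) = +0.40 V.

+0.40 V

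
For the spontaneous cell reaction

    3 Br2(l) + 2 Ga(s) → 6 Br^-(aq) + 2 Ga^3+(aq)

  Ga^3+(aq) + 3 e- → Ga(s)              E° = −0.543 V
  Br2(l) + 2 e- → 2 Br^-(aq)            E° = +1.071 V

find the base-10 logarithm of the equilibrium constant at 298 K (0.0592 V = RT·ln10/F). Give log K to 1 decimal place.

log K = 163.6

The Br₂/Br⁻ couple is reduced (cathode); E°cell = +1.071 − (−0.543) = +1.614 V with n = 6.
At equilibrium E = 0, so log K = nE°cell / 0.0592 = (6)(+1.614) / 0.0592 = 163.6.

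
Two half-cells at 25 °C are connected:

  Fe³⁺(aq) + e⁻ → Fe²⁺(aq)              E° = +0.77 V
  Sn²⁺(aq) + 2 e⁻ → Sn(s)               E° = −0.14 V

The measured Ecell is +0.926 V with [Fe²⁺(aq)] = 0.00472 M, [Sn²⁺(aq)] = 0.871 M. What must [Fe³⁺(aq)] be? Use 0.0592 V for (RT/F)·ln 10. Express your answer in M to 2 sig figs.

0.0082 M

Fe³⁺/Fe²⁺ is the cathode (higher E°); E°cell = +0.77 − (−0.14) = +0.91 V with n = 2.
Rearranging E = E° − (0.0592/n)·log Q gives log Q = 2(+0.91 − (+0.926))/0.0592 = −0.541.
The balanced reaction is 2 Fe³⁺(aq) + Sn(s) → 2 Fe²⁺(aq) + Sn²⁺(aq), so Q = ([Fe²⁺(aq)]^2·[Sn²⁺(aq)]) / [Fe³⁺(aq)]^2.
Solving for the unknown gives log [Fe³⁺(aq)] = −2.086, so [Fe³⁺(aq)] ≈ 0.0082 M.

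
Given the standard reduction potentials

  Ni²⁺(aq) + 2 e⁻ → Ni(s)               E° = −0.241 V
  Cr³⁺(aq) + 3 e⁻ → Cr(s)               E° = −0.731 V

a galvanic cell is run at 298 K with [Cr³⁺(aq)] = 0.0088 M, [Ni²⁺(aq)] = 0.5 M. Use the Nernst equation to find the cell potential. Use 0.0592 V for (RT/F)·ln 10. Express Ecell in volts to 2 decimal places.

+0.52 V

Ni²⁺/Ni is reduced (cathode, E° = −0.241 V) and Cr³⁺/Cr is oxidized (anode).
E°cell = E°cat − E°an = −0.241 − (−0.731) = +0.490 V; n = 6.
Balancing gives 3 Ni²⁺(aq) + 2 Cr(s) → 3 Ni(s) + 2 Cr³⁺(aq); hence Q = [Cr³⁺(aq)]^2 / [Ni²⁺(aq)]^3 = 0.00062 (log Q = −3.208).
Applying E = E° − (RT ln10/nF)·log Q gives +0.490 − (0.0592/6)(−3.208) = +0.52 V.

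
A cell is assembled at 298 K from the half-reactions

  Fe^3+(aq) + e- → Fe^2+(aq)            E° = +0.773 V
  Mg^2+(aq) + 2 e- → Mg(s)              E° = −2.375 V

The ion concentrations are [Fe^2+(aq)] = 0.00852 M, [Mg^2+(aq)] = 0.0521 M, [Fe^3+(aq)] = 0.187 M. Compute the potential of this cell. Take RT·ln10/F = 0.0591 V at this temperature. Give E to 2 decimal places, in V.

The Fe³⁺/Fe²⁺ couple has the more positive E°, so it is the cathode; Mg²⁺/Mg is the anode.
The standard potential is +0.773 − (−2.375) = +3.148 V and the balanced reaction transfers n = 2 electrons.
The balanced reaction is 2 Fe^3+(aq) + Mg(s) → 2 Fe^2+(aq) + Mg^2+(aq), so Q = ([Fe^2+(aq)]^2·[Mg^2+(aq)]) / [Fe^3+(aq)]^2 = 0.000108 and log Q = −3.966.
By the Nernst equation, E = +3.148 − (0.0591/2)·(−3.966) = +3.27 V.

+3.27 V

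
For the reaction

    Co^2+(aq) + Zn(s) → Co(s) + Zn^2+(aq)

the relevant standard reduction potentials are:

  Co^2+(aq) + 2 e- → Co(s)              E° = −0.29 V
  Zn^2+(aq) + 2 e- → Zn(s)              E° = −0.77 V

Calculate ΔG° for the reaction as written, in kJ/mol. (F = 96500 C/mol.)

−92.6 kJ/mol

In the reaction as written Co^2+(aq) is reduced, so the Co²⁺/Co couple is the cathode and Zn²⁺/Zn is the anode.
E°cell = −0.29 − (−0.77) = +0.48 V; balancing electrons gives n = 2.
ΔG° = −nFE°cell = −(2)(96500)(+0.48) J/mol = −92.6 kJ/mol.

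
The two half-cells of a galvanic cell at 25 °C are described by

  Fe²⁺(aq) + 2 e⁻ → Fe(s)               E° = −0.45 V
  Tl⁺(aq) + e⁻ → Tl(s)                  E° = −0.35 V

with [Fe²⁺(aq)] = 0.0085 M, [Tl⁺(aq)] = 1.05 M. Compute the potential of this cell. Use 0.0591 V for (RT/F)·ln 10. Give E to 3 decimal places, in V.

+0.162 V

The Tl⁺/Tl couple has the more positive E°, so it is the cathode; Fe²⁺/Fe is the anode.
E°cell = −0.35 − (−0.45) = +0.10 V, with n = 2 electrons transferred.
The balanced reaction is 2 Tl⁺(aq) + Fe(s) → 2 Tl(s) + Fe²⁺(aq), so Q = [Fe²⁺(aq)] / [Tl⁺(aq)]^2 = 0.00771 and log Q = −2.113.
By the Nernst equation, E = +0.10 − (0.0591/2)·(−2.113) = +0.162 V.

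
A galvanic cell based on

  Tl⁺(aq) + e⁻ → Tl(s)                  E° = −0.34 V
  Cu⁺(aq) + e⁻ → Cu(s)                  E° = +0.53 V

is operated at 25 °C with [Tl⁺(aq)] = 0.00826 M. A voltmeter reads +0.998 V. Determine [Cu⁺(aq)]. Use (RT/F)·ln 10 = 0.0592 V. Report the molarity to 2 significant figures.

1.2 M

Cu⁺/Cu is the cathode (higher E°); E°cell = +0.53 − (−0.34) = +0.87 V with n = 1.
Since E = E° − (0.0592/n)·log Q, log Q = n(E° − E)/0.0592 = −2.162.
The balanced reaction is Cu⁺(aq) + Tl(s) → Cu(s) + Tl⁺(aq), so Q = [Tl⁺(aq)] / [Cu⁺(aq)].
Isolating [Cu⁺(aq)] in Q = 10^{−2.162} yields log [Cu⁺(aq)] = 0.079, i.e. 1.2 M.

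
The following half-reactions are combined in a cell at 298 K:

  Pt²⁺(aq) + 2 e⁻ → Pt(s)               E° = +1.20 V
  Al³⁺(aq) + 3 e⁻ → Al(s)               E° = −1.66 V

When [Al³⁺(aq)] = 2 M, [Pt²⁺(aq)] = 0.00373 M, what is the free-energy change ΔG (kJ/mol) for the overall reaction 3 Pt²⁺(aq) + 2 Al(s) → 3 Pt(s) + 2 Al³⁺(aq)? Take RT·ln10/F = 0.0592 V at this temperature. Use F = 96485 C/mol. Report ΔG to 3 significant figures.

The standard cell potential is +1.20 − (−1.66) = +2.86 V, with n = 6 electrons in the balanced equation.
Q = [Al³⁺(aq)]^2 / [Pt²⁺(aq)]^3 = 7.71×10^7, so log Q = 7.887 and E = +2.86 − (0.0592/6)(7.887) = +2.7822 V.
ΔG = −nFE = −(6)(96485)(+2.7822) J/mol = −1610 kJ/mol.

−1610 kJ/mol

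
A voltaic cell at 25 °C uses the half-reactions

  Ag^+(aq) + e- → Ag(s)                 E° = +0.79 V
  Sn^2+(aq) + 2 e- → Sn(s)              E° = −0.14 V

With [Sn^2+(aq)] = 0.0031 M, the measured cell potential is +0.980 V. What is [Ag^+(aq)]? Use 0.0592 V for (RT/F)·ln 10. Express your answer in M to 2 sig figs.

0.39 M

The Ag⁺/Ag couple has the larger reduction potential, so it is the cathode: E°cell = +0.79 − (−0.14) = +0.93 V and n = 2.
Since E = E° − (0.0592/n)·log Q, log Q = n(E° − E)/0.0592 = −1.689.
The balanced reaction is 2 Ag^+(aq) + Sn(s) → 2 Ag(s) + Sn^2+(aq), so Q = [Sn^2+(aq)] / [Ag^+(aq)]^2.
Isolating [Ag^+(aq)] in Q = 10^{−1.689} yields log [Ag^+(aq)] = −0.410, i.e. 0.39 M.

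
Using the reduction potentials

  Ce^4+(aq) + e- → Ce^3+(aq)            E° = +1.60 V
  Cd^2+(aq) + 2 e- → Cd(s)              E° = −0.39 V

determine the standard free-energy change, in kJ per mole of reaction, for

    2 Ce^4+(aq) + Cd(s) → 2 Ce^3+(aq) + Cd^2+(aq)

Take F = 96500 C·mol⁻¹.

−384 kJ/mol

In the reaction as written Ce^4+(aq) is reduced, so the Ce⁴⁺/Ce³⁺ couple is the cathode and Cd²⁺/Cd is the anode.
E°cell = +1.60 − (−0.39) = +1.99 V; balancing electrons gives n = 2.
ΔG° = −nFE°cell = −(2)(96500)(+1.99) J/mol = −384 kJ/mol.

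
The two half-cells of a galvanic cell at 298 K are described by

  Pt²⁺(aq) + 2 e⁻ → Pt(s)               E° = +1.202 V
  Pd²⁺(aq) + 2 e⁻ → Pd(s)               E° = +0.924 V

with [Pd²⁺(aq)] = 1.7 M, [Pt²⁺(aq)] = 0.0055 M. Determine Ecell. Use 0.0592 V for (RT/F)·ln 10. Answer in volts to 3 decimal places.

Since E°(Pt²⁺/Pt) > E°(Pd²⁺/Pd), Pt²⁺/Pt serves as the cathode.
E°cell = E°cat − E°an = +1.202 − (+0.924) = +0.278 V; n = 2.
The balanced reaction is Pt²⁺(aq) + Pd(s) → Pt(s) + Pd²⁺(aq), so Q = [Pd²⁺(aq)] / [Pt²⁺(aq)] = 309 and log Q = 2.490.
By the Nernst equation, E = +0.278 − (0.0592/2)·(2.490) = +0.204 V.

+0.204 V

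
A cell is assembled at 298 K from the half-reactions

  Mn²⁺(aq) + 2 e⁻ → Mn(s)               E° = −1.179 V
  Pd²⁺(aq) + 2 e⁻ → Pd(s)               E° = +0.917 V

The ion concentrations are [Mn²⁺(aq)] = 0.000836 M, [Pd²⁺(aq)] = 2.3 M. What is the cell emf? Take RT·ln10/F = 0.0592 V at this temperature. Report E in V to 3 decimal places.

Pd²⁺/Pd is reduced (cathode, E° = +0.917 V) and Mn²⁺/Mn is oxidized (anode).
E°cell = +0.917 − (−1.179) = +2.096 V, with n = 2 electrons transferred.
Balancing gives Pd²⁺(aq) + Mn(s) → Pd(s) + Mn²⁺(aq); hence Q = [Mn²⁺(aq)] / [Pd²⁺(aq)] = 0.000363 (log Q = −3.440).
Applying E = E° − (RT ln10/nF)·log Q gives +2.096 − (0.0592/2)(−3.440) = +2.198 V.

+2.198 V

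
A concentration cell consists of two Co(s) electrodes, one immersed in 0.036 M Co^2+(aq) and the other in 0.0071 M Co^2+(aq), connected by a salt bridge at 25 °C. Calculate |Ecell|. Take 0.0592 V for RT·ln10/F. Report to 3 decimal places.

For a concentration cell E°cell = 0, since both electrodes use the same couple.
The compartment with the higher Co^2+(aq) concentration (0.036 M) acts as the cathode; ions are reduced there and produced at the dilute (0.0071 M) anode.
With n = 2, Ecell = −(0.0592/2)·log([dilute]/[conc]) = −(0.0592/2)·log(0.0071/0.036) = +0.021 V.

0.021 V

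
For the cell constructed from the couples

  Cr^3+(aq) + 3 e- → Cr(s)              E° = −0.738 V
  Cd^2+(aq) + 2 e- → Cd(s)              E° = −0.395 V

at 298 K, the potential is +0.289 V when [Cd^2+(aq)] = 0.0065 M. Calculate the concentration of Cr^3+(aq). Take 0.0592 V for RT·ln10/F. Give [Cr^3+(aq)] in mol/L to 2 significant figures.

0.29 M

With Cd²⁺/Cd at the cathode and Cr³⁺/Cr at the anode, E°cell = −0.395 − (−0.738) = +0.343 V (n = 6).
From the Nernst equation, log Q = n(E° − E)/0.0592 = 6·(+0.343 − (+0.289))/0.0592 = 5.473.
The balanced reaction is 3 Cd^2+(aq) + 2 Cr(s) → 3 Cd(s) + 2 Cr^3+(aq), so Q = [Cr^3+(aq)]^2 / [Cd^2+(aq)]^3.
Solving for the unknown gives log [Cr^3+(aq)] = −0.544, so [Cr^3+(aq)] ≈ 0.29 M.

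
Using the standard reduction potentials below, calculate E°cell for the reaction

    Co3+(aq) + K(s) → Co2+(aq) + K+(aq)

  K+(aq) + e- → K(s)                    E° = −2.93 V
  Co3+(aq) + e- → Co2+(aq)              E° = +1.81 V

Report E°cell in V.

In the reaction as written, Co3+(aq) is reduced (cathode) and K+(aq) is produced by oxidation at the anode.
E°cell = E°(cathode) − E°(anode) = +1.81 − (−2.93) = +4.74 V.
The positive value indicates the reaction is spontaneous as written.

+4.74 V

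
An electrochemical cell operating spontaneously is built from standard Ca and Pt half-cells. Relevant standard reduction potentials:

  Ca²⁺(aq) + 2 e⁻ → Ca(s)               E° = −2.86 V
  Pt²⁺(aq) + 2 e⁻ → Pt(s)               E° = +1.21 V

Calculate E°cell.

Of the two couples in this cell, the one with the more positive reduction potential is reduced at the cathode: here that is Pt²⁺/Pt (+1.21 V); Ca²⁺/Ca (−2.86 V) is the anode.
E°cell = E°(cathode) − E°(anode) = +1.21 − (−2.86) = +4.07 V.

+4.07 V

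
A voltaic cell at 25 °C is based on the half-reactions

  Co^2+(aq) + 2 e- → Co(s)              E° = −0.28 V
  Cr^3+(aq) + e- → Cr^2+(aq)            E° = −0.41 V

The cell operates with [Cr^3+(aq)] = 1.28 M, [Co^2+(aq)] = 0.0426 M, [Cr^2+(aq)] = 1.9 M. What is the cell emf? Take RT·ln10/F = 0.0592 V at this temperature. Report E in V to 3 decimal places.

Since E°(Co²⁺/Co) > E°(Cr³⁺/Cr²⁺), Co²⁺/Co serves as the cathode.
E°cell = E°cat − E°an = −0.28 − (−0.41) = +0.13 V; n = 2.
The balanced reaction is Co^2+(aq) + 2 Cr^2+(aq) → Co(s) + 2 Cr^3+(aq), so Q = [Cr^3+(aq)]^2 / ([Co^2+(aq)]·[Cr^2+(aq)]^2) = 10.7 and log Q = 1.028.
E = E° − (0.0592/n)·log Q = +0.13 − (0.0592/2)(1.028) = +0.100 V.

+0.100 V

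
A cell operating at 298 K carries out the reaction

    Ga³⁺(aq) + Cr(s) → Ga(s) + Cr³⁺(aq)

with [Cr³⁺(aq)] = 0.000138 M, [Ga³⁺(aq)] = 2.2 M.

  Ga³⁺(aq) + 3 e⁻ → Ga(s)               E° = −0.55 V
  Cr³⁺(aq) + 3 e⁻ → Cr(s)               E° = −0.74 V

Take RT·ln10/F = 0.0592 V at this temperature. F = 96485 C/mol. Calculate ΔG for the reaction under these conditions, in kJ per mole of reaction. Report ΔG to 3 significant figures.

−79.0 kJ/mol

E°cell = −0.55 − (−0.74) = +0.19 V; the balanced reaction transfers n = 3 electrons.
Q = [Cr³⁺(aq)] / [Ga³⁺(aq)] = 6.27×10^−5, so log Q = −4.203 and E = +0.19 − (0.0592/3)(−4.203) = +0.2729 V.
ΔG = −nFE = −(3)(96485)(+0.2729) J/mol = −79.0 kJ/mol.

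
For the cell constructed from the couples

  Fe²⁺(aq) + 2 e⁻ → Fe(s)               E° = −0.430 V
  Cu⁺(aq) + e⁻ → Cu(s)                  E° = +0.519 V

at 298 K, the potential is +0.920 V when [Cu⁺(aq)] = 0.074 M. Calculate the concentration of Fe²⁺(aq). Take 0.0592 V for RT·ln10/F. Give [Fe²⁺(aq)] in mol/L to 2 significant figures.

0.052 M

Cu⁺/Cu is the cathode (higher E°); E°cell = +0.519 − (−0.430) = +0.949 V with n = 2.
Since E = E° − (0.0592/n)·log Q, log Q = n(E° − E)/0.0592 = 0.980.
The balanced reaction is 2 Cu⁺(aq) + Fe(s) → 2 Cu(s) + Fe²⁺(aq), so Q = [Fe²⁺(aq)] / [Cu⁺(aq)]^2.
Substituting the known concentrations and solving, log [Fe²⁺(aq)] = −1.282 and [Fe²⁺(aq)] = 0.052 M.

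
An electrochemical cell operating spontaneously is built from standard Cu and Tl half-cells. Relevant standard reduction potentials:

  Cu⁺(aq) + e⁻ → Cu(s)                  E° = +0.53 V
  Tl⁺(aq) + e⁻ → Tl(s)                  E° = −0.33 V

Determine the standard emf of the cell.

+0.86 V

Of the two couples in this cell, the one with the more positive reduction potential is reduced at the cathode: here that is Cu⁺/Cu (+0.53 V); Tl⁺/Tl (−0.33 V) is the anode.
E°cell = E°(cathode) − E°(anode) = +0.53 − (−0.33) = +0.86 V.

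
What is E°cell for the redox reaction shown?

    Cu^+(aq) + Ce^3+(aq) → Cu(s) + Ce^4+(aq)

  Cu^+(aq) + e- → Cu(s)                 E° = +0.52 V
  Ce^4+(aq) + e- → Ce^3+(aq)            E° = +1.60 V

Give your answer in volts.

−1.08 V

Cu^+(aq) gains electrons, so the Cu⁺/Cu couple is the cathode; the Ce⁴⁺/Ce³⁺ couple is the anode.
E°cell = E°(cathode) − E°(anode) = +0.52 − (+1.60) = −1.08 V.
The negative E°cell means the reaction is non-spontaneous in the direction written.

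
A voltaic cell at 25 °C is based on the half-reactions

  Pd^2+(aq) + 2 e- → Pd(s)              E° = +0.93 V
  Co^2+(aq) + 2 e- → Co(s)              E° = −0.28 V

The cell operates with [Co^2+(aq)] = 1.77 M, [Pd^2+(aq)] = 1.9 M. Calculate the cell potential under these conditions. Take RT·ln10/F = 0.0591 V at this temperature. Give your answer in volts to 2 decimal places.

The Pd²⁺/Pd couple has the more positive E°, so it is the cathode; Co²⁺/Co is the anode.
The standard potential is +0.93 − (−0.28) = +1.21 V and the balanced reaction transfers n = 2 electrons.
The balanced reaction is Pd^2+(aq) + Co(s) → Pd(s) + Co^2+(aq), so Q = [Co^2+(aq)] / [Pd^2+(aq)] = 0.932 and log Q = −0.031.
E = E° − (0.0591/n)·log Q = +1.21 − (0.0591/2)(−0.031) = +1.21 V.

+1.21 V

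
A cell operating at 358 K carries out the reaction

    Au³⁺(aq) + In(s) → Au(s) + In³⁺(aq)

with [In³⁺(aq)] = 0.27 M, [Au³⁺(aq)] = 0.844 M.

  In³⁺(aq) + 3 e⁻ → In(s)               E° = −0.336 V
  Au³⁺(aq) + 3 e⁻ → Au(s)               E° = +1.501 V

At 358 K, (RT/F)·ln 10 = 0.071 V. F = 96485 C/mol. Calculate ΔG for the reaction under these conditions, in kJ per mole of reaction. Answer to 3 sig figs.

With Au³⁺/Au reduced at the cathode, E°cell = +1.501 − (−0.336) = +1.837 V and n = 3.
Here Q = [In³⁺(aq)] / [Au³⁺(aq)] = 0.32 (log Q = −0.495), giving E = +1.837 − (0.071/3)·(−0.495) = +1.8487 V.
Finally ΔG = −nFE = −(3)(96485 C/mol)(+1.8487 V) = −535 kJ/mol.

−535 kJ/mol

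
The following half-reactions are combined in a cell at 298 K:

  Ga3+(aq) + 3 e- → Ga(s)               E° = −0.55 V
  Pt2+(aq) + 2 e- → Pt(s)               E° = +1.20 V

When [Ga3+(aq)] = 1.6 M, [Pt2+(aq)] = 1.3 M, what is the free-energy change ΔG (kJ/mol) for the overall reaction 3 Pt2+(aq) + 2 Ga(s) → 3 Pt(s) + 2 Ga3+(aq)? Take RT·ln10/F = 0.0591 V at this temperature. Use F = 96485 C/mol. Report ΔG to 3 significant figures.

The standard cell potential is +1.20 − (−0.55) = +1.75 V, with n = 6 electrons in the balanced equation.
Here Q = [Ga3+(aq)]^2 / [Pt2+(aq)]^3 = 1.17 (log Q = 0.066), giving E = +1.75 − (0.0591/6)·(0.066) = +1.7493 V.
Finally ΔG = −nFE = −(6)(96485 C/mol)(+1.7493 V) = −1010 kJ/mol.

−1010 kJ/mol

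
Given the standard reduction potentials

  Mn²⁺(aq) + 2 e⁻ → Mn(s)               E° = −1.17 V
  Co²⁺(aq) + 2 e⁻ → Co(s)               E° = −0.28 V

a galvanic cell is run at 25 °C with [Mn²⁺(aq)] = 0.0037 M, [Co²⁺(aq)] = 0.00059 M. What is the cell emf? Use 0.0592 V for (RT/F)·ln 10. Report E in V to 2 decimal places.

Since E°(Co²⁺/Co) > E°(Mn²⁺/Mn), Co²⁺/Co serves as the cathode.
E°cell = −0.28 − (−1.17) = +0.89 V, with n = 2 electrons transferred.
The balanced reaction is Co²⁺(aq) + Mn(s) → Co(s) + Mn²⁺(aq), so Q = [Mn²⁺(aq)] / [Co²⁺(aq)] = 6.27 and log Q = 0.797.
Applying E = E° − (RT ln10/nF)·log Q gives +0.89 − (0.0592/2)(0.797) = +0.87 V.

+0.87 V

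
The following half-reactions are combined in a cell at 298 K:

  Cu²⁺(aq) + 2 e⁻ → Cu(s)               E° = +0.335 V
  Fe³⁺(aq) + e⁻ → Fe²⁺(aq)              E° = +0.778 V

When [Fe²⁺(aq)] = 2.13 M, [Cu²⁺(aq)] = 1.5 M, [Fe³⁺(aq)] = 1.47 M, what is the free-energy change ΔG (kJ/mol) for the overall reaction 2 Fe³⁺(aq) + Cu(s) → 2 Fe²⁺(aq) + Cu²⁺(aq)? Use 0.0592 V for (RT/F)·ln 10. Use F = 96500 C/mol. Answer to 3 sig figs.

−82.7 kJ/mol

The standard cell potential is +0.778 − (+0.335) = +0.443 V, with n = 2 electrons in the balanced equation.
Here Q = ([Fe²⁺(aq)]^2·[Cu²⁺(aq)]) / [Fe³⁺(aq)]^2 = 3.15 (log Q = 0.498), giving E = +0.443 − (0.0592/2)·(0.498) = +0.4283 V.
ΔG = −nFE = −(2)(96500)(+0.4283) J/mol = −82.7 kJ/mol.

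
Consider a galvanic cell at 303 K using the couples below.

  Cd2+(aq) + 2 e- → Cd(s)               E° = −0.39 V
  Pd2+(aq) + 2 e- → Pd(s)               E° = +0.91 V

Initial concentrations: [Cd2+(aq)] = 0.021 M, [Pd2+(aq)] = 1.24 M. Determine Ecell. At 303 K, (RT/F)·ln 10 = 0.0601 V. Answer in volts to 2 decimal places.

+1.35 V

Pd²⁺/Pd is reduced (cathode, E° = +0.91 V) and Cd²⁺/Cd is oxidized (anode).
The standard potential is +0.91 − (−0.39) = +1.30 V and the balanced reaction transfers n = 2 electrons.
For the overall reaction Pd2+(aq) + Cd(s) → Pd(s) + Cd2+(aq), Q = [Cd2+(aq)] / [Pd2+(aq)] = 0.0169, giving log Q = −1.771.
Applying E = E° − (RT ln10/nF)·log Q gives +1.30 − (0.0601/2)(−1.771) = +1.35 V.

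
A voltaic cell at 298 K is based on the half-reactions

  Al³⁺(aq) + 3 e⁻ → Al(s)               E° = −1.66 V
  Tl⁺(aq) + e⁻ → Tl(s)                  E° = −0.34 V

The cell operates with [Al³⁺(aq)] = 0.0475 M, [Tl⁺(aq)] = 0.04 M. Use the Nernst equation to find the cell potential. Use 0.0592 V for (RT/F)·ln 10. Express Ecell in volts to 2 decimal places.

+1.26 V

Since E°(Tl⁺/Tl) > E°(Al³⁺/Al), Tl⁺/Tl serves as the cathode.
E°cell = −0.34 − (−1.66) = +1.32 V, with n = 3 electrons transferred.
The balanced reaction is 3 Tl⁺(aq) + Al(s) → 3 Tl(s) + Al³⁺(aq), so Q = [Al³⁺(aq)] / [Tl⁺(aq)]^3 = 742 and log Q = 2.871.
By the Nernst equation, E = +1.32 − (0.0592/3)·(2.871) = +1.26 V.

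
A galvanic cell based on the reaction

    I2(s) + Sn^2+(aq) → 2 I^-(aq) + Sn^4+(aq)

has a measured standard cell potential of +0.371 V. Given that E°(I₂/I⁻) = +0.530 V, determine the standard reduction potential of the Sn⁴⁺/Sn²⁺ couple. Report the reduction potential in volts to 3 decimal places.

+0.159 V

In the reaction as written the I₂/I⁻ couple is reduced (cathode) and Sn⁴⁺/Sn²⁺ is oxidized (anode), so E°cell = E°(I₂/I⁻) − E°(Sn⁴⁺/Sn²⁺).
E°(Sn⁴⁺/Sn²⁺) = E°(cathode) − E°cell = +0.530 − (+0.371) = +0.159 V.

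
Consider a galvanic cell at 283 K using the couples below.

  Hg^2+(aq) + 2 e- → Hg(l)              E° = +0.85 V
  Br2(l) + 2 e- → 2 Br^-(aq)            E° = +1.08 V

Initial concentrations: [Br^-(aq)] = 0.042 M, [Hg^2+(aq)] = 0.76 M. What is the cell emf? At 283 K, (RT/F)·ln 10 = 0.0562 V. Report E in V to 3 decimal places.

+0.311 V

Since E°(Br₂/Br⁻) > E°(Hg²⁺/Hg), Br₂/Br⁻ serves as the cathode.
E°cell = E°cat − E°an = +1.08 − (+0.85) = +0.23 V; n = 2.
Balancing gives Br2(l) + Hg(l) → 2 Br^-(aq) + Hg^2+(aq); hence Q = [Br^-(aq)]^2·[Hg^2+(aq)] = 0.00134 (log Q = −2.873).
Applying E = E° − (RT ln10/nF)·log Q gives +0.23 − (0.0562/2)(−2.873) = +0.311 V.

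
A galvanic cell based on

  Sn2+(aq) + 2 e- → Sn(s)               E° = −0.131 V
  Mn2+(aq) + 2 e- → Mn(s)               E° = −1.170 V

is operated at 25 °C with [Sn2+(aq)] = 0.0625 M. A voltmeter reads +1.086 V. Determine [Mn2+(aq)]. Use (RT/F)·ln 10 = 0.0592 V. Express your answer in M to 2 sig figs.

Sn²⁺/Sn is the cathode (higher E°); E°cell = −0.131 − (−1.170) = +1.039 V with n = 2.
Rearranging E = E° − (0.0592/n)·log Q gives log Q = 2(+1.039 − (+1.086))/0.0592 = −1.588.
Balancing electrons gives Sn2+(aq) + Mn(s) → Sn(s) + Mn2+(aq); thus Q = [Mn2+(aq)] / [Sn2+(aq)].
Isolating [Mn2+(aq)] in Q = 10^{−1.588} yields log [Mn2+(aq)] = −2.792, i.e. 0.0016 M.

0.0016 M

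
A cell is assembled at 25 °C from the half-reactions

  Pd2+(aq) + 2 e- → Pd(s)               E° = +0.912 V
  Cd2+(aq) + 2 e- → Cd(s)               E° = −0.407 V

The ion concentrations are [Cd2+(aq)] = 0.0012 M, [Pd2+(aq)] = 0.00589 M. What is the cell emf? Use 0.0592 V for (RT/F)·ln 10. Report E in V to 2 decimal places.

The Pd²⁺/Pd couple has the more positive E°, so it is the cathode; Cd²⁺/Cd is the anode.
The standard potential is +0.912 − (−0.407) = +1.319 V and the balanced reaction transfers n = 2 electrons.
Balancing gives Pd2+(aq) + Cd(s) → Pd(s) + Cd2+(aq); hence Q = [Cd2+(aq)] / [Pd2+(aq)] = 0.204 (log Q = −0.691).
Applying E = E° − (RT ln10/nF)·log Q gives +1.319 − (0.0592/2)(−0.691) = +1.34 V.

+1.34 V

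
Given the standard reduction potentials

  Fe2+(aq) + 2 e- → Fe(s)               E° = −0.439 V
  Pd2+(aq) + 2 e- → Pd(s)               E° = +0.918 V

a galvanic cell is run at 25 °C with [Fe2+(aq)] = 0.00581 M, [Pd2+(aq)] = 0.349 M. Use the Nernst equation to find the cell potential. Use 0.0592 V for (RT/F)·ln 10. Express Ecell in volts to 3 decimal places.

+1.410 V

Pd²⁺/Pd is reduced (cathode, E° = +0.918 V) and Fe²⁺/Fe is oxidized (anode).
The standard potential is +0.918 − (−0.439) = +1.357 V and the balanced reaction transfers n = 2 electrons.
Balancing gives Pd2+(aq) + Fe(s) → Pd(s) + Fe2+(aq); hence Q = [Fe2+(aq)] / [Pd2+(aq)] = 0.0166 (log Q = −1.779).
By the Nernst equation, E = +1.357 − (0.0592/2)·(−1.779) = +1.410 V.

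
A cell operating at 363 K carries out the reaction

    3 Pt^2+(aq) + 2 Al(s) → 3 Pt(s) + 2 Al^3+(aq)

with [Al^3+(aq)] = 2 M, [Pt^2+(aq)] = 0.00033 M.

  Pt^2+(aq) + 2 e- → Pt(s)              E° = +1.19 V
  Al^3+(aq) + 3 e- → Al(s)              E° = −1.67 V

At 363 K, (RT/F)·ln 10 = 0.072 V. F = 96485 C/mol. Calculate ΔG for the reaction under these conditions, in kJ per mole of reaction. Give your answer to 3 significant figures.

−1580 kJ/mol

With Pt²⁺/Pt reduced at the cathode, E°cell = +1.19 − (−1.67) = +2.86 V and n = 6.
Q = [Al^3+(aq)]^2 / [Pt^2+(aq)]^3 = 1.11×10^11, so log Q = 11.047 and E = +2.86 − (0.072/6)(11.047) = +2.7274 V.
Finally ΔG = −nFE = −(6)(96485 C/mol)(+2.7274 V) = −1580 kJ/mol.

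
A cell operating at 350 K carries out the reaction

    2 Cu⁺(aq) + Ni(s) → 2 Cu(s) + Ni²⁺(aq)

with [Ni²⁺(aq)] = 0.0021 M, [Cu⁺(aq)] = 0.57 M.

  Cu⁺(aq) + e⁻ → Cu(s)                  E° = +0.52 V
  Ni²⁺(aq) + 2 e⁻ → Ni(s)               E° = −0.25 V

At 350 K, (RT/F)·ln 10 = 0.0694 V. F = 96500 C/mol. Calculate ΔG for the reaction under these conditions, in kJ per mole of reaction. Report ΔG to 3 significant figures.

The standard cell potential is +0.52 − (−0.25) = +0.77 V, with n = 2 electrons in the balanced equation.
The reaction quotient is [Ni²⁺(aq)] / [Cu⁺(aq)]^2 = 0.00646; by Nernst, E = +0.77 − (0.0694/2)(−2.190) = +0.8460 V.
Then ΔG = −nFE = −2 × 96500 × +0.8460 J/mol = −163 kJ/mol.

−163 kJ/mol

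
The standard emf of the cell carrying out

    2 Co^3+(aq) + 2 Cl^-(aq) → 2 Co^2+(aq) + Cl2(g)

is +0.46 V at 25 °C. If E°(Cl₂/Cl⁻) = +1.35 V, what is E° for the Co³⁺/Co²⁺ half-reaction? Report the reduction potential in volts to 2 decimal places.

In the reaction as written the Co³⁺/Co²⁺ couple is reduced (cathode) and Cl₂/Cl⁻ is oxidized (anode), so E°cell = E°(Co³⁺/Co²⁺) − E°(Cl₂/Cl⁻).
E°(Co³⁺/Co²⁺) = E°cell + E°(anode) = +0.46 + (+1.35) = +1.81 V.

+1.81 V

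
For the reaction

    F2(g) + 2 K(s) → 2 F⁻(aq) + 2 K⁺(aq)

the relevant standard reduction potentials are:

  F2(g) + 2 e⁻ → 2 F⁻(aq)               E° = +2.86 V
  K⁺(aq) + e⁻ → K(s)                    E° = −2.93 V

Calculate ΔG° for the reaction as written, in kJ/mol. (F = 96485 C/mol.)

In the reaction as written F2(g) is reduced, so the F₂/F⁻ couple is the cathode and K⁺/K is the anode.
E°cell = +2.86 − (−2.93) = +5.79 V; balancing electrons gives n = 2.
ΔG° = −nFE°cell = −(2)(96485)(+5.79) J/mol = −1117 kJ/mol.

−1117 kJ/mol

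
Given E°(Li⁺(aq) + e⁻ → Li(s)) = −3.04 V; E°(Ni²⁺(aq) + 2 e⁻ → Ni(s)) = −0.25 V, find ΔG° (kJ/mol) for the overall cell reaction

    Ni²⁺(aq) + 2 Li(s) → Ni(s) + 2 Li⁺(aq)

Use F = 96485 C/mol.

In the reaction as written Ni²⁺(aq) is reduced, so the Ni²⁺/Ni couple is the cathode and Li⁺/Li is the anode.
E°cell = −0.25 − (−3.04) = +2.79 V; balancing electrons gives n = 2.
ΔG° = −nFE°cell = −(2)(96485)(+2.79) J/mol = −538 kJ/mol.

−538 kJ/mol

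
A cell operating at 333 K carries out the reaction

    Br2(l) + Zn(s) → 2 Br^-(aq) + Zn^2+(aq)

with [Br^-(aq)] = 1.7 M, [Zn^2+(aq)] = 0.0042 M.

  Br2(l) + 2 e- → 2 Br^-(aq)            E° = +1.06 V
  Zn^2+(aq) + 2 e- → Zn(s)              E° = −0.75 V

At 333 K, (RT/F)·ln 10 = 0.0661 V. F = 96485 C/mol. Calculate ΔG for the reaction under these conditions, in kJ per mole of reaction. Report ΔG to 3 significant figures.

−361 kJ/mol

The standard cell potential is +1.06 − (−0.75) = +1.81 V, with n = 2 electrons in the balanced equation.
Q = [Br^-(aq)]^2·[Zn^2+(aq)] = 0.0121, so log Q = −1.916 and E = +1.81 − (0.0661/2)(−1.916) = +1.8733 V.
Finally ΔG = −nFE = −(2)(96485 C/mol)(+1.8733 V) = −361 kJ/mol.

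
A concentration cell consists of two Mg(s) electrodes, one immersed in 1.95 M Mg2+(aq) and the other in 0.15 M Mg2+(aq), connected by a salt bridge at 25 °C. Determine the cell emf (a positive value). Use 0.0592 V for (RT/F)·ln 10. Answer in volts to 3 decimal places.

For a concentration cell E°cell = 0, since both electrodes use the same couple.
The compartment with the higher Mg2+(aq) concentration (1.95 M) acts as the cathode; ions are reduced there and produced at the dilute (0.15 M) anode.
With n = 2, Ecell = −(0.0592/2)·log([dilute]/[conc]) = −(0.0592/2)·log(0.15/1.95) = +0.033 V.

0.033 V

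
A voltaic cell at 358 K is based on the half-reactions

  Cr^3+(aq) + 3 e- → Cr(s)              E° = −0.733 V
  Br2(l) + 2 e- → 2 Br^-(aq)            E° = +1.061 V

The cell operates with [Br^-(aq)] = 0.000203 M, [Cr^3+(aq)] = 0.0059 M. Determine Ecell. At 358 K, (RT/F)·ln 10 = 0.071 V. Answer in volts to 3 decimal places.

+2.109 V

Since E°(Br₂/Br⁻) > E°(Cr³⁺/Cr), Br₂/Br⁻ serves as the cathode.
E°cell = E°cat − E°an = +1.061 − (−0.733) = +1.794 V; n = 6.
The balanced reaction is 3 Br2(l) + 2 Cr(s) → 6 Br^-(aq) + 2 Cr^3+(aq), so Q = [Br^-(aq)]^6·[Cr^3+(aq)]^2 = 2.44×10^−27 and log Q = −26.613.
E = E° − (0.071/n)·log Q = +1.794 − (0.071/6)(−26.613) = +2.109 V.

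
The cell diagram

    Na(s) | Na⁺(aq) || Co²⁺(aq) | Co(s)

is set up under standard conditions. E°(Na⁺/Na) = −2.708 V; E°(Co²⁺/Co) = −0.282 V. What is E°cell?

By convention the left-hand electrode in cell notation is the anode (oxidation) and the right-hand electrode is the cathode (reduction).
E°cell = E°(right) − E°(left) = −0.282 − (−2.708) = +2.426 V.

+2.426 V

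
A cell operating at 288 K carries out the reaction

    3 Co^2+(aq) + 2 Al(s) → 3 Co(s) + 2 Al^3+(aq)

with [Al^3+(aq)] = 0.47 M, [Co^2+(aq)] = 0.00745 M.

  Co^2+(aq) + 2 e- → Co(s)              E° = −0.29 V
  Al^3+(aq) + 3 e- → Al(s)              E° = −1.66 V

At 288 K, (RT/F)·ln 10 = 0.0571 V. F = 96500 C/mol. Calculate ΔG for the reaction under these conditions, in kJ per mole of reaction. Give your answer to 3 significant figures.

−762 kJ/mol

The standard cell potential is −0.29 − (−1.66) = +1.37 V, with n = 6 electrons in the balanced equation.
Q = [Al^3+(aq)]^2 / [Co^2+(aq)]^3 = 5.34×10^5, so log Q = 5.728 and E = +1.37 − (0.0571/6)(5.728) = +1.3155 V.
ΔG = −nFE = −(6)(96500)(+1.3155) J/mol = −762 kJ/mol.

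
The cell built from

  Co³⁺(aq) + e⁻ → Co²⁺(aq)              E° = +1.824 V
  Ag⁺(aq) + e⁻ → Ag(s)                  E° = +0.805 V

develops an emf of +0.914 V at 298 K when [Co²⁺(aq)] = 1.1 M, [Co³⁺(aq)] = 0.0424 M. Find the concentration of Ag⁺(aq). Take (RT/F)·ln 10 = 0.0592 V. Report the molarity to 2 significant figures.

2.3 M

The Co³⁺/Co²⁺ couple has the larger reduction potential, so it is the cathode: E°cell = +1.824 − (+0.805) = +1.019 V and n = 1.
Rearranging E = E° − (0.0592/n)·log Q gives log Q = 1(+1.019 − (+0.914))/0.0592 = 1.774.
Balancing electrons gives Co³⁺(aq) + Ag(s) → Co²⁺(aq) + Ag⁺(aq); thus Q = ([Co²⁺(aq)]·[Ag⁺(aq)]) / [Co³⁺(aq)].
Substituting the known concentrations and solving, log [Ag⁺(aq)] = 0.360 and [Ag⁺(aq)] = 2.3 M.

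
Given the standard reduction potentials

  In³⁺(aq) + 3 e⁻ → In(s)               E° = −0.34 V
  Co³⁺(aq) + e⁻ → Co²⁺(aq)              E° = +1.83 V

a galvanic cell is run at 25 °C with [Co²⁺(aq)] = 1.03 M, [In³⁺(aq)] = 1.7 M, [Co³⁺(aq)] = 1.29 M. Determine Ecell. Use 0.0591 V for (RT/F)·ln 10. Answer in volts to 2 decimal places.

+2.17 V

Co³⁺/Co²⁺ is reduced (cathode, E° = +1.83 V) and In³⁺/In is oxidized (anode).
The standard potential is +1.83 − (−0.34) = +2.17 V and the balanced reaction transfers n = 3 electrons.
The balanced reaction is 3 Co³⁺(aq) + In(s) → 3 Co²⁺(aq) + In³⁺(aq), so Q = ([Co²⁺(aq)]^3·[In³⁺(aq)]) / [Co³⁺(aq)]^3 = 0.865 and log Q = −0.063.
Applying E = E° − (RT ln10/nF)·log Q gives +2.17 − (0.0591/3)(−0.063) = +2.17 V.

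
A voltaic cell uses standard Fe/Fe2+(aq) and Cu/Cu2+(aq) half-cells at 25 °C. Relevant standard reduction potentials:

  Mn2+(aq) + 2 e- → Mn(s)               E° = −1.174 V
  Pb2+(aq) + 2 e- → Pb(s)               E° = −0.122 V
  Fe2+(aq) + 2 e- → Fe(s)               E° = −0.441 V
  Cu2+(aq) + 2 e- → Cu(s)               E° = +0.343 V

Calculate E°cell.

+0.784 V

The Cu²⁺/Cu couple has the higher E°, so Cu ion is reduced (cathode) and Fe is oxidized (anode).
E°cell = E°(cathode) − E°(anode) = +0.343 − (−0.441) = +0.784 V.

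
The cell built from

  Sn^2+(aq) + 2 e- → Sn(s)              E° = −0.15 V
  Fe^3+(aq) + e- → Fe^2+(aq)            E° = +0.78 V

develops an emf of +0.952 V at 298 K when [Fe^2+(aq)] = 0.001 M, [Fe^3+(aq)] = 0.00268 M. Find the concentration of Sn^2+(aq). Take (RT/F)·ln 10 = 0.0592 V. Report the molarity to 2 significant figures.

1.3 M

With Fe³⁺/Fe²⁺ at the cathode and Sn²⁺/Sn at the anode, E°cell = +0.78 − (−0.15) = +0.93 V (n = 2).
Rearranging E = E° − (0.0592/n)·log Q gives log Q = 2(+0.93 − (+0.952))/0.0592 = −0.743.
Balancing electrons gives 2 Fe^3+(aq) + Sn(s) → 2 Fe^2+(aq) + Sn^2+(aq); thus Q = ([Fe^2+(aq)]^2·[Sn^2+(aq)]) / [Fe^3+(aq)]^2.
Substituting the known concentrations and solving, log [Sn^2+(aq)] = 0.113 and [Sn^2+(aq)] = 1.3 M.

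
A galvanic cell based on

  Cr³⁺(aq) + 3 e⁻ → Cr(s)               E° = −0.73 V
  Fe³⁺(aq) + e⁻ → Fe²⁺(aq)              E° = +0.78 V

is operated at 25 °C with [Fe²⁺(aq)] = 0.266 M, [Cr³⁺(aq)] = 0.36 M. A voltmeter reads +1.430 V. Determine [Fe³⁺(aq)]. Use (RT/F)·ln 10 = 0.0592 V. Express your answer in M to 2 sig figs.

0.0084 M

Fe³⁺/Fe²⁺ is the cathode (higher E°); E°cell = +0.78 − (−0.73) = +1.51 V with n = 3.
Since E = E° − (0.0592/n)·log Q, log Q = n(E° − E)/0.0592 = 4.054.
The balanced reaction is 3 Fe³⁺(aq) + Cr(s) → 3 Fe²⁺(aq) + Cr³⁺(aq), so Q = ([Fe²⁺(aq)]^3·[Cr³⁺(aq)]) / [Fe³⁺(aq)]^3.
Substituting the known concentrations and solving, log [Fe³⁺(aq)] = −2.074 and [Fe³⁺(aq)] = 0.0084 M.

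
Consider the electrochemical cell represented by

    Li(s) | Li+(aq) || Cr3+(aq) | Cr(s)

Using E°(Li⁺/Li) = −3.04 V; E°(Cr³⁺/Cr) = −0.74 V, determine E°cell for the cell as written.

By convention the left-hand electrode in cell notation is the anode (oxidation) and the right-hand electrode is the cathode (reduction).
E°cell = E°(right) − E°(left) = −0.74 − (−3.04) = +2.30 V.

+2.30 V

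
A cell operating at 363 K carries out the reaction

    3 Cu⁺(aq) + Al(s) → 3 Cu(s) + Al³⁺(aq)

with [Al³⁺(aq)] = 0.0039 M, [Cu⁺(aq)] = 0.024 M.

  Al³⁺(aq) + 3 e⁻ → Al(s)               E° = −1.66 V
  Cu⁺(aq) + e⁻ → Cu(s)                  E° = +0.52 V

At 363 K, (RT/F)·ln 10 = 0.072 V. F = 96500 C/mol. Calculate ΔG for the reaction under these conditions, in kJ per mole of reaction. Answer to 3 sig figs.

E°cell = +0.52 − (−1.66) = +2.18 V; the balanced reaction transfers n = 3 electrons.
Here Q = [Al³⁺(aq)] / [Cu⁺(aq)]^3 = 282 (log Q = 2.450), giving E = +2.18 − (0.072/3)·(2.450) = +2.1212 V.
Finally ΔG = −nFE = −(3)(96500 C/mol)(+2.1212 V) = −614 kJ/mol.

−614 kJ/mol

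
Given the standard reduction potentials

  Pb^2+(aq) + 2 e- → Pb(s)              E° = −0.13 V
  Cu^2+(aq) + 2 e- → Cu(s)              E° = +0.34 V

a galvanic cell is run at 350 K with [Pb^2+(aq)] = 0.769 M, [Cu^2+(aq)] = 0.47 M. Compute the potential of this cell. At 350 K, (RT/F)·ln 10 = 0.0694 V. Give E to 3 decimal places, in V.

The Cu²⁺/Cu couple has the more positive E°, so it is the cathode; Pb²⁺/Pb is the anode.
E°cell = +0.34 − (−0.13) = +0.47 V, with n = 2 electrons transferred.
For the overall reaction Cu^2+(aq) + Pb(s) → Cu(s) + Pb^2+(aq), Q = [Pb^2+(aq)] / [Cu^2+(aq)] = 1.64, giving log Q = 0.214.
By the Nernst equation, E = +0.47 − (0.0694/2)·(0.214) = +0.463 V.

+0.463 V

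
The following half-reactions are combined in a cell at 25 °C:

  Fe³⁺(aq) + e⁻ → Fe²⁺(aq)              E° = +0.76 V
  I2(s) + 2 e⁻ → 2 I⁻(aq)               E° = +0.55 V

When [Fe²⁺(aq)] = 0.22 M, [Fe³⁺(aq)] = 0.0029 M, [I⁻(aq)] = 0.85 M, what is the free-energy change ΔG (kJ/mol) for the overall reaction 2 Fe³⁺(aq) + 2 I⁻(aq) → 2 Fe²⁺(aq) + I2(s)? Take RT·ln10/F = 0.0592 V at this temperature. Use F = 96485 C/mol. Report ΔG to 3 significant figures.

The standard cell potential is +0.76 − (+0.55) = +0.21 V, with n = 2 electrons in the balanced equation.
The reaction quotient is [Fe²⁺(aq)]^2 / ([Fe³⁺(aq)]^2·[I⁻(aq)]^2) = 7.97×10^3; by Nernst, E = +0.21 − (0.0592/2)(3.901) = +0.0945 V.
Finally ΔG = −nFE = −(2)(96485 C/mol)(+0.0945 V) = −18.2 kJ/mol.

−18.2 kJ/mol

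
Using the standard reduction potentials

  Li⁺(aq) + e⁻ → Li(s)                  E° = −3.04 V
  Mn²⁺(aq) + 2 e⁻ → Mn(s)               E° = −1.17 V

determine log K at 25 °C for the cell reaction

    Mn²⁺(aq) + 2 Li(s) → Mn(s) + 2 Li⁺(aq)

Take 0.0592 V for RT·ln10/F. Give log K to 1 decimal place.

log K = 63.2

The Mn²⁺/Mn couple is reduced (cathode); E°cell = −1.17 − (−3.04) = +1.87 V with n = 2.
At equilibrium E = 0, so log K = nE°cell / 0.0592 = (2)(+1.87) / 0.0592 = 63.2.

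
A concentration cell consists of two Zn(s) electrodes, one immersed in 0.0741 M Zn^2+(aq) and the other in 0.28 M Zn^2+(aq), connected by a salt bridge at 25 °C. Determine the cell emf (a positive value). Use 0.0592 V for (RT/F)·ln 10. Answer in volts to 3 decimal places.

0.017 V

For a concentration cell E°cell = 0, since both electrodes use the same couple.
The compartment with the higher Zn^2+(aq) concentration (0.28 M) acts as the cathode; ions are reduced there and produced at the dilute (0.0741 M) anode.
With n = 2, Ecell = −(0.0592/2)·log([dilute]/[conc]) = −(0.0592/2)·log(0.0741/0.28) = +0.017 V.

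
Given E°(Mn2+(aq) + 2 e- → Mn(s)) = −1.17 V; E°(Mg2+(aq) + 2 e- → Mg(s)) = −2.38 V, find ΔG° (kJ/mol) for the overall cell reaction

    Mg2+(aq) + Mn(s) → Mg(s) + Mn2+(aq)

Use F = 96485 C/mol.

+233 kJ/mol

In the reaction as written Mg2+(aq) is reduced, so the Mg²⁺/Mg couple is the cathode and Mn²⁺/Mn is the anode.
E°cell = −2.38 − (−1.17) = −1.21 V; balancing electrons gives n = 2.
ΔG° = −nFE°cell = −(2)(96485)(−1.21) J/mol = +233 kJ/mol.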